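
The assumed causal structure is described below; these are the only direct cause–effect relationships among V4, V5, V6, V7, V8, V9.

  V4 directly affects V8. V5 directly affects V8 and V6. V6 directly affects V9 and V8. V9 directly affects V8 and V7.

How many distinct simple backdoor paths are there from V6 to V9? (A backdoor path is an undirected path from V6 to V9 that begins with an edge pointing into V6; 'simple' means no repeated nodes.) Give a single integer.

A backdoor path from V6 to V9 is any simple undirected path whose first edge points into V6 (i.e. leaves V6 via a parent).
Parents of V6: {V5}.
Enumerating:
  P1: V6 <- V5 -> V8 <- V9
That exhausts the simple backdoor paths. Count: 1.

1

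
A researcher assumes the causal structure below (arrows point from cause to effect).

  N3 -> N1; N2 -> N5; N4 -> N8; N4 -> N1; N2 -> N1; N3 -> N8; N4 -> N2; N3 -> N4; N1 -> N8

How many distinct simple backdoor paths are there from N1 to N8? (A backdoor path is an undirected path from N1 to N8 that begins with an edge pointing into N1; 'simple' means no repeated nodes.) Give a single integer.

A backdoor path from N1 to N8 is any simple undirected path whose first edge points into N1 (i.e. leaves N1 via a parent).
Parents of N1: {N2, N3, N4}.
Enumerating:
  P1: N1 <- N3 -> N4 -> N8
  P2: N1 <- N3 -> N8
  P3: N1 <- N4 <- N3 -> N8
  P4: N1 <- N4 -> N8
  P5: N1 <- N2 <- N4 <- N3 -> N8
  P6: N1 <- N2 <- N4 -> N8
That exhausts the simple backdoor paths. Count: 6.

6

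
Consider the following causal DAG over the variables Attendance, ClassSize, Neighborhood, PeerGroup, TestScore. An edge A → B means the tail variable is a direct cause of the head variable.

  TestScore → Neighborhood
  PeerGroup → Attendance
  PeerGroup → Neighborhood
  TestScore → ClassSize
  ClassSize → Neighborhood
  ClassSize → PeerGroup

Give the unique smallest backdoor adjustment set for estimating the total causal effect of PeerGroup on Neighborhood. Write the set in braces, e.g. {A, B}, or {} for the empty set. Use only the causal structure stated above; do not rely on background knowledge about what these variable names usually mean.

Variables eligible for adjustment (non-descendants of PeerGroup, excluding PeerGroup and Neighborhood): {ClassSize, TestScore}.
Backdoor paths from PeerGroup to Neighborhood:
  P1: PeerGroup <- ClassSize <- TestScore -> Neighborhood
  P2: PeerGroup <- ClassSize -> Neighborhood
The empty set is not sufficient: P1 (PeerGroup <- ClassSize <- TestScore -> Neighborhood) has no collider blocking it and no conditioned non-collider, so it is open.
Try {ClassSize}:
  P1: blocked at chain node ClassSize ∈ conditioning set.
  P2: blocked at fork node ClassSize ∈ conditioning set.
{ClassSize} contains no descendant of PeerGroup and blocks every backdoor path.
No other singleton works — e.g. {TestScore} leaves P2 open — so {ClassSize} is the unique smallest valid adjustment set.

{ClassSize}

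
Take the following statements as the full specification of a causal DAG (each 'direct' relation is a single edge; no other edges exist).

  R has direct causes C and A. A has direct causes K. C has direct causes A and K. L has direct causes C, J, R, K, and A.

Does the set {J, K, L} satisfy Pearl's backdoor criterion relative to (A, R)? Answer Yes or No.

No

Backdoor paths from A to R (paths whose first edge points into A):
  P1: A <- K -> C -> R
  P2: A <- K -> C -> L <- R
  P3: A <- K -> L <- C -> R
  P4: A <- K -> L <- R
Condition 1 (no descendant of A in the set): FAILS — L is a descendant of A.
Condition 2 (every backdoor path blocked by {J, K, L}):
  P1: blocked at fork node K ∈ conditioning set.
  P2: blocked at fork node K ∈ conditioning set.
  P3: blocked at fork node K ∈ conditioning set.
  P4: blocked at fork node K ∈ conditioning set.
{J, K, L} does not satisfy the backdoor criterion.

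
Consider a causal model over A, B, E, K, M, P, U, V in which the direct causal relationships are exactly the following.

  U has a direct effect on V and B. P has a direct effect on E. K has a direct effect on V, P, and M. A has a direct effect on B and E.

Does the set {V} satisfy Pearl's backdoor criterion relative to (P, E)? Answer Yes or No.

Backdoor paths from P to E (paths whose first edge points into P):
  P1: P <- K -> V <- U -> B <- A -> E
Condition 1 (no descendant of P in the set): holds — descendants of P are {E}; none are in {V}.
Condition 2 (every backdoor path blocked by {V}):
  P1: blocked at collider B (neither it nor any descendant is in the conditioning set).
{V} satisfies the backdoor criterion.

Yes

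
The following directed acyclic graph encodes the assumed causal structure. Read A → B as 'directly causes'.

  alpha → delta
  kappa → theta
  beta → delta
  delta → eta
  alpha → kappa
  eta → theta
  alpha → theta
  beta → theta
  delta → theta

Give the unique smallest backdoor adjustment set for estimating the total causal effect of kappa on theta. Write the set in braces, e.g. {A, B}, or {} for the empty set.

Variables eligible for adjustment (non-descendants of kappa, excluding kappa and theta): {alpha, beta, delta, eta}.
Backdoor paths from kappa to theta:
  P1: kappa <- alpha -> delta <- beta -> theta
  P2: kappa <- alpha -> delta -> eta -> theta
  P3: kappa <- alpha -> delta -> theta
  P4: kappa <- alpha -> theta
The empty set is not sufficient: P2 (kappa <- alpha -> delta -> eta -> theta) has no collider blocking it and no conditioned non-collider, so it is open.
Try {alpha}:
  P1: blocked at fork node alpha ∈ conditioning set.
  P2: blocked at fork node alpha ∈ conditioning set.
  P3: blocked at fork node alpha ∈ conditioning set.
  P4: blocked at fork node alpha ∈ conditioning set.
{alpha} contains no descendant of kappa and blocks every backdoor path.
No other singleton works — e.g. {beta} leaves P2 open — so {alpha} is the unique smallest valid adjustment set.

{alpha}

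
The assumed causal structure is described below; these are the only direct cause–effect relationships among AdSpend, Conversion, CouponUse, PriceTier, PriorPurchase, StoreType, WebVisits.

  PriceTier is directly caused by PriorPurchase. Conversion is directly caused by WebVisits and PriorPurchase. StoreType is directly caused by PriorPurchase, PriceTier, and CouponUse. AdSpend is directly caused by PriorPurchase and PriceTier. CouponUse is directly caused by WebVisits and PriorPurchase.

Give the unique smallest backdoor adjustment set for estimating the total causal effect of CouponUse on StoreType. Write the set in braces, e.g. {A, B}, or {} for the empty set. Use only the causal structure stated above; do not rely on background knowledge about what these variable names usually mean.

{PriorPurchase}

Variables eligible for adjustment (non-descendants of CouponUse, excluding CouponUse and StoreType): {AdSpend, Conversion, PriceTier, PriorPurchase, WebVisits}.
Backdoor paths from CouponUse to StoreType:
  P1: CouponUse <- PriorPurchase -> PriceTier -> StoreType
  P2: CouponUse <- PriorPurchase -> StoreType
  P3: CouponUse <- PriorPurchase -> AdSpend <- PriceTier -> StoreType
  P4: CouponUse <- WebVisits -> Conversion <- PriorPurchase -> PriceTier -> StoreType
  P5: CouponUse <- WebVisits -> Conversion <- PriorPurchase -> StoreType
  P6: CouponUse <- WebVisits -> Conversion <- PriorPurchase -> AdSpend <- PriceTier -> StoreType
The empty set is not sufficient: P1 (CouponUse <- PriorPurchase -> PriceTier -> StoreType) has no collider blocking it and no conditioned non-collider, so it is open.
Try {PriorPurchase}:
  P1: blocked at fork node PriorPurchase ∈ conditioning set.
  P2: blocked at fork node PriorPurchase ∈ conditioning set.
  P3: blocked at fork node PriorPurchase ∈ conditioning set.
  P4: blocked at collider Conversion (neither it nor any descendant is in the conditioning set).
  P5: blocked at collider Conversion (neither it nor any descendant is in the conditioning set).
  P6: blocked at collider Conversion (neither it nor any descendant is in the conditioning set).
{PriorPurchase} contains no descendant of CouponUse and blocks every backdoor path.
No other singleton works — e.g. {PriceTier} leaves P2 open — so {PriorPurchase} is the unique smallest valid adjustment set.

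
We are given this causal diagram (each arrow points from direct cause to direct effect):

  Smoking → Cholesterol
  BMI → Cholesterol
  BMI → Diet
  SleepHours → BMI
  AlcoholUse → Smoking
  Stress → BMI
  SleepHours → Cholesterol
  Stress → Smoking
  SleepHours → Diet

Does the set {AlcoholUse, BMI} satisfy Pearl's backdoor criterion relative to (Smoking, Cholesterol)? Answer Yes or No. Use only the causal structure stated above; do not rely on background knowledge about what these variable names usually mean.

No

Backdoor paths from Smoking to Cholesterol (paths whose first edge points into Smoking):
  P1: Smoking <- Stress -> BMI <- SleepHours -> Cholesterol
  P2: Smoking <- Stress -> BMI -> Cholesterol
  P3: Smoking <- Stress -> BMI -> Diet <- SleepHours -> Cholesterol
Condition 1 (no descendant of Smoking in the set): holds — descendants of Smoking are {Cholesterol}; none are in {AlcoholUse, BMI}.
Condition 2 (every backdoor path blocked by {AlcoholUse, BMI}):
  P1: open — collider(s) BMI are conditioned on (or have a conditioned descendant) and no non-collider on the path is in the set.
  P2: blocked at chain node BMI ∈ conditioning set.
  P3: blocked at chain node BMI ∈ conditioning set.
{AlcoholUse, BMI} does not satisfy the backdoor criterion.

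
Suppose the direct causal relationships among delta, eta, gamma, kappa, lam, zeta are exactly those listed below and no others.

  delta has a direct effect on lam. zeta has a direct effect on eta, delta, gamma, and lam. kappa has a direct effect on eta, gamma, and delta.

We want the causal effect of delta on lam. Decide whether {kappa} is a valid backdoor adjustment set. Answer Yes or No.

No

Backdoor paths from delta to lam (paths whose first edge points into delta):
  P1: delta <- zeta -> lam
  P2: delta <- kappa -> eta <- zeta -> lam
  P3: delta <- kappa -> gamma <- zeta -> lam
Condition 1 (no descendant of delta in the set): holds — descendants of delta are {lam}; none are in {kappa}.
Condition 2 (every backdoor path blocked by {kappa}):
  P1: open — no interior node is in the conditioning set.
  P2: blocked at fork node kappa ∈ conditioning set.
  P3: blocked at fork node kappa ∈ conditioning set.
{kappa} does not satisfy the backdoor criterion.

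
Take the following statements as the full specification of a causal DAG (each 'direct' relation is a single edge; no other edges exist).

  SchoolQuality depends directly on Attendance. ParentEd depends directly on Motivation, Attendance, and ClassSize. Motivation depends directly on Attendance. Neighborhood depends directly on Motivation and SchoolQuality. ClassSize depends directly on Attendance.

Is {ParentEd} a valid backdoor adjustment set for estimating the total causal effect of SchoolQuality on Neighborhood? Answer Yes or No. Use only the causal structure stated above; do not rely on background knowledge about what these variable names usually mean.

Backdoor paths from SchoolQuality to Neighborhood (paths whose first edge points into SchoolQuality):
  P1: SchoolQuality <- Attendance -> ClassSize -> ParentEd <- Motivation -> Neighborhood
  P2: SchoolQuality <- Attendance -> Motivation -> Neighborhood
  P3: SchoolQuality <- Attendance -> ParentEd <- Motivation -> Neighborhood
Condition 1 (no descendant of SchoolQuality in the set): holds — descendants of SchoolQuality are {Neighborhood}; none are in {ParentEd}.
Condition 2 (every backdoor path blocked by {ParentEd}):
  P1: open — collider(s) ParentEd are conditioned on (or have a conditioned descendant) and no non-collider on the path is in the set.
  P2: open — no interior node is in the conditioning set.
  P3: open — collider(s) ParentEd are conditioned on (or have a conditioned descendant) and no non-collider on the path is in the set.
{ParentEd} does not satisfy the backdoor criterion.

No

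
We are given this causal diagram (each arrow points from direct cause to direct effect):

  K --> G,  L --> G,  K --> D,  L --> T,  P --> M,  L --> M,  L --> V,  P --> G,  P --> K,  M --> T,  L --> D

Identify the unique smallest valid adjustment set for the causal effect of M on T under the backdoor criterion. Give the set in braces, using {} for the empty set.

Variables eligible for adjustment (non-descendants of M, excluding M and T): {D, G, K, L, P, V}.
Backdoor paths from M to T:
  P1: M <- P -> K -> G <- L -> T
  P2: M <- P -> K -> D <- L -> T
  P3: M <- P -> G <- L -> T
  P4: M <- P -> G <- K -> D <- L -> T
  P5: M <- L -> T
The empty set is not sufficient: P5 (M <- L -> T) has no collider blocking it and no conditioned non-collider, so it is open.
Try {L}:
  P1: blocked at collider G (neither it nor any descendant is in the conditioning set).
  P2: blocked at collider D (neither it nor any descendant is in the conditioning set).
  P3: blocked at collider G (neither it nor any descendant is in the conditioning set).
  P4: blocked at collider G (neither it nor any descendant is in the conditioning set).
  P5: blocked at fork node L ∈ conditioning set.
{L} contains no descendant of M and blocks every backdoor path.
No other singleton works — e.g. {P} leaves P5 open — so {L} is the unique smallest valid adjustment set.

{L}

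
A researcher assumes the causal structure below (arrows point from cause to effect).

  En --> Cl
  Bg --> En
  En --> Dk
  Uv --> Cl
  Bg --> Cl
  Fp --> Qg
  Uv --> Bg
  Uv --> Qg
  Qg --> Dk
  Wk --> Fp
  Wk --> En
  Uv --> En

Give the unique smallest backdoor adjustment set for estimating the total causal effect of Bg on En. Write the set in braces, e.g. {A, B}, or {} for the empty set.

{Uv}

Variables eligible for adjustment (non-descendants of Bg, excluding Bg and En): {Fp, Qg, Uv, Wk}.
Backdoor paths from Bg to En:
  P1: Bg <- Uv -> En
  P2: Bg <- Uv -> Qg <- Fp <- Wk -> En
  P3: Bg <- Uv -> Qg -> Dk <- En
  P4: Bg <- Uv -> Cl <- En
The empty set is not sufficient: P1 (Bg <- Uv -> En) has no collider blocking it and no conditioned non-collider, so it is open.
Try {Uv}:
  P1: blocked at fork node Uv ∈ conditioning set.
  P2: blocked at fork node Uv ∈ conditioning set.
  P3: blocked at fork node Uv ∈ conditioning set.
  P4: blocked at fork node Uv ∈ conditioning set.
{Uv} contains no descendant of Bg and blocks every backdoor path.
No other singleton works — e.g. {Wk} leaves P1 open — so {Uv} is the unique smallest valid adjustment set.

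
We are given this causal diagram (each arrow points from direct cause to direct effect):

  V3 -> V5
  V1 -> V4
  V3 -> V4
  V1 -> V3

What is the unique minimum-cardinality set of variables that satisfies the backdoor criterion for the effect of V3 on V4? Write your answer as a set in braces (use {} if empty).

{V1}

Variables eligible for adjustment (non-descendants of V3, excluding V3 and V4): {V1}.
Backdoor paths from V3 to V4:
  P1: V3 <- V1 -> V4
The empty set is not sufficient: P1 (V3 <- V1 -> V4) has no collider blocking it and no conditioned non-collider, so it is open.
Try {V1}:
  P1: blocked at fork node V1 ∈ conditioning set.
{V1} contains no descendant of V3 and blocks every backdoor path.
{V1} is the unique smallest valid adjustment set.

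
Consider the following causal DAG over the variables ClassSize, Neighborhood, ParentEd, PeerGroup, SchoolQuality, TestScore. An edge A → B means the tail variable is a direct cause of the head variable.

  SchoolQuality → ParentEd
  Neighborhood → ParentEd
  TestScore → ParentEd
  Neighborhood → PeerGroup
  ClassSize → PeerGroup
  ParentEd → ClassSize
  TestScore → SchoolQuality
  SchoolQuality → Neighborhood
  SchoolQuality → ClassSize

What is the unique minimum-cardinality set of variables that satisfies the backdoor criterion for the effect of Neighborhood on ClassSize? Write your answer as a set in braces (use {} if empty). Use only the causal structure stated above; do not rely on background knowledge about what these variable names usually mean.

{SchoolQuality}

Variables eligible for adjustment (non-descendants of Neighborhood, excluding Neighborhood and ClassSize): {SchoolQuality, TestScore}.
Backdoor paths from Neighborhood to ClassSize:
  P1: Neighborhood <- SchoolQuality <- TestScore -> ParentEd -> ClassSize
  P2: Neighborhood <- SchoolQuality -> ParentEd -> ClassSize
  P3: Neighborhood <- SchoolQuality -> ClassSize
The empty set is not sufficient: P1 (Neighborhood <- SchoolQuality <- TestScore -> ParentEd -> ClassSize) has no collider blocking it and no conditioned non-collider, so it is open.
Try {SchoolQuality}:
  P1: blocked at chain node SchoolQuality ∈ conditioning set.
  P2: blocked at fork node SchoolQuality ∈ conditioning set.
  P3: blocked at fork node SchoolQuality ∈ conditioning set.
{SchoolQuality} contains no descendant of Neighborhood and blocks every backdoor path.
No other singleton works — e.g. {TestScore} leaves P2 open — so {SchoolQuality} is the unique smallest valid adjustment set.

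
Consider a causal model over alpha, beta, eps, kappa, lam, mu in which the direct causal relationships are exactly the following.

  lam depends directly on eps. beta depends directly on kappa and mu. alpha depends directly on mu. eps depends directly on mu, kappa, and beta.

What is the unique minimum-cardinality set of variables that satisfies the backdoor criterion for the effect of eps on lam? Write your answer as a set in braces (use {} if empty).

Variables eligible for adjustment (non-descendants of eps, excluding eps and lam): {alpha, beta, kappa, mu}.
Backdoor paths from eps to lam:
  (none)
With no backdoor paths the empty set already satisfies the criterion, and it is trivially minimal.

{}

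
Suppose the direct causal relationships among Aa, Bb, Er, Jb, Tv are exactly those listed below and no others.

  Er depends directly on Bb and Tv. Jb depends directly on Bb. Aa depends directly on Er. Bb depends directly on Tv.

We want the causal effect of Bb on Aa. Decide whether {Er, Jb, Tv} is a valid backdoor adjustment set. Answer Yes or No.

No

Backdoor paths from Bb to Aa (paths whose first edge points into Bb):
  P1: Bb <- Tv -> Er -> Aa
Condition 1 (no descendant of Bb in the set): FAILS — Er and Jb are descendants of Bb.
Condition 2 (every backdoor path blocked by {Er, Jb, Tv}):
  P1: blocked at fork node Tv ∈ conditioning set.
{Er, Jb, Tv} does not satisfy the backdoor criterion.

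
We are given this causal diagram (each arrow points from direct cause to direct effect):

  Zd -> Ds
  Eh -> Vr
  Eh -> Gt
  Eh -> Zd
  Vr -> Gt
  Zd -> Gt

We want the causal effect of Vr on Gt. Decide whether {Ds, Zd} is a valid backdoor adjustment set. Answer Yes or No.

No

Backdoor paths from Vr to Gt (paths whose first edge points into Vr):
  P1: Vr <- Eh -> Zd -> Gt
  P2: Vr <- Eh -> Gt
Condition 1 (no descendant of Vr in the set): holds — descendants of Vr are {Gt}; none are in {Ds, Zd}.
Condition 2 (every backdoor path blocked by {Ds, Zd}):
  P1: blocked at chain node Zd ∈ conditioning set.
  P2: open — no interior node is in the conditioning set.
{Ds, Zd} does not satisfy the backdoor criterion.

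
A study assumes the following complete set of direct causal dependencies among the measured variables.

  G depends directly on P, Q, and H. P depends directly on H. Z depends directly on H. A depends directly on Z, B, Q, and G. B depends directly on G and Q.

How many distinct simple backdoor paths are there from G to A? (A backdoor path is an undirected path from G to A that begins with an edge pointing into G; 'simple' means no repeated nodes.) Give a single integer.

A backdoor path from G to A is any simple undirected path whose first edge points into G (i.e. leaves G via a parent).
Parents of G: {H, P, Q}.
Enumerating:
  P1: G <- H -> Z -> A
  P2: G <- P <- H -> Z -> A
  P3: G <- Q -> B -> A
  P4: G <- Q -> A
That exhausts the simple backdoor paths. Count: 4.

4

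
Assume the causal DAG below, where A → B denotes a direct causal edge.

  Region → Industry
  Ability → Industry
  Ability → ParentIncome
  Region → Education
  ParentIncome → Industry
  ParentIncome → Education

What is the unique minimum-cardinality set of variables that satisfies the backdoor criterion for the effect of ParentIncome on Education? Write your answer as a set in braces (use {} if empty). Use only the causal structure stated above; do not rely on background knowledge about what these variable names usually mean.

Variables eligible for adjustment (non-descendants of ParentIncome, excluding ParentIncome and Education): {Ability, Region}.
Backdoor paths from ParentIncome to Education:
  P1: ParentIncome <- Ability -> Industry <- Region -> Education
Each backdoor path contains an unconditioned collider, so every path is already blocked with the empty conditioning set:
  P1: blocked at collider Industry (neither it nor any descendant is in the conditioning set).
The empty set is therefore the unique smallest valid set.

{}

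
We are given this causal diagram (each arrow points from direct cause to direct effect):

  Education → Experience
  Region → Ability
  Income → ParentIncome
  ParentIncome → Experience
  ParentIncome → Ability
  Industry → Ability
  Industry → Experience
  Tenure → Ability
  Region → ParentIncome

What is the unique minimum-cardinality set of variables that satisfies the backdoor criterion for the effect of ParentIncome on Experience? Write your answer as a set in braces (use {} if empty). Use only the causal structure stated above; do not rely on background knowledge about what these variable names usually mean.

Variables eligible for adjustment (non-descendants of ParentIncome, excluding ParentIncome and Experience): {Education, Income, Industry, Region, Tenure}.
Backdoor paths from ParentIncome to Experience:
  P1: ParentIncome <- Region -> Ability <- Industry -> Experience
Each backdoor path contains an unconditioned collider, so every path is already blocked with the empty conditioning set:
  P1: blocked at collider Ability (neither it nor any descendant is in the conditioning set).
The empty set is therefore the unique smallest valid set.

{}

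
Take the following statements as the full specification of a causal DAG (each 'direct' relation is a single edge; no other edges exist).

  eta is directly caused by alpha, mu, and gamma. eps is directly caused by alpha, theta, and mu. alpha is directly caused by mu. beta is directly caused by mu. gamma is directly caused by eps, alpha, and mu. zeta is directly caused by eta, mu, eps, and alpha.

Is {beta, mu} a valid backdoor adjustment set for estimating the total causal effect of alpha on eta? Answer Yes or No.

Yes

Backdoor paths from alpha to eta (paths whose first edge points into alpha):
  P1: alpha <- mu -> eps -> gamma -> eta
  P2: alpha <- mu -> eps -> zeta <- eta
  P3: alpha <- mu -> gamma <- eps -> zeta <- eta
  P4: alpha <- mu -> gamma -> eta
  P5: alpha <- mu -> eta
  P6: alpha <- mu -> zeta <- eps -> gamma -> eta
  P7: alpha <- mu -> zeta <- eta
Condition 1 (no descendant of alpha in the set): holds — descendants of alpha are {eps, eta, gamma, zeta}; none are in {beta, mu}.
Condition 2 (every backdoor path blocked by {beta, mu}):
  P1: blocked at fork node mu ∈ conditioning set.
  P2: blocked at fork node mu ∈ conditioning set.
  P3: blocked at fork node mu ∈ conditioning set.
  P4: blocked at fork node mu ∈ conditioning set.
  P5: blocked at fork node mu ∈ conditioning set.
  P6: blocked at fork node mu ∈ conditioning set.
  P7: blocked at fork node mu ∈ conditioning set.
{beta, mu} satisfies the backdoor criterion.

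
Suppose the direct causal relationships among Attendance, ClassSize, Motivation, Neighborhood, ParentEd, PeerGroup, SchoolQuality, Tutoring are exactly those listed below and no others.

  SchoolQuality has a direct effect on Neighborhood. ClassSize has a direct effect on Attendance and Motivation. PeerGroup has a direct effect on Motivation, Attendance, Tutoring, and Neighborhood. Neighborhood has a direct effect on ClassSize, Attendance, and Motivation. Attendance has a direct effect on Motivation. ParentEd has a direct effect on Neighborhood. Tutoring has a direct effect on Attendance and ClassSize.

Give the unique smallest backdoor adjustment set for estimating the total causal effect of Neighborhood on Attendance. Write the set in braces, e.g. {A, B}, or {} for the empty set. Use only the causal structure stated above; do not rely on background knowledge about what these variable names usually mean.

{PeerGroup}

Variables eligible for adjustment (non-descendants of Neighborhood, excluding Neighborhood and Attendance): {ParentEd, PeerGroup, SchoolQuality, Tutoring}.
Backdoor paths from Neighborhood to Attendance:
  P1: Neighborhood <- PeerGroup -> Tutoring -> ClassSize -> Attendance
  P2: Neighborhood <- PeerGroup -> Tutoring -> ClassSize -> Motivation <- Attendance
  P3: Neighborhood <- PeerGroup -> Tutoring -> Attendance
  P4: Neighborhood <- PeerGroup -> Attendance
  P5: Neighborhood <- PeerGroup -> Motivation <- ClassSize <- Tutoring -> Attendance
  P6: Neighborhood <- PeerGroup -> Motivation <- ClassSize -> Attendance
  P7: Neighborhood <- PeerGroup -> Motivation <- Attendance
The empty set is not sufficient: P1 (Neighborhood <- PeerGroup -> Tutoring -> ClassSize -> Attendance) has no collider blocking it and no conditioned non-collider, so it is open.
Try {PeerGroup}:
  P1: blocked at fork node PeerGroup ∈ conditioning set.
  P2: blocked at fork node PeerGroup ∈ conditioning set.
  P3: blocked at fork node PeerGroup ∈ conditioning set.
  P4: blocked at fork node PeerGroup ∈ conditioning set.
  P5: blocked at fork node PeerGroup ∈ conditioning set.
  P6: blocked at fork node PeerGroup ∈ conditioning set.
  P7: blocked at fork node PeerGroup ∈ conditioning set.
{PeerGroup} contains no descendant of Neighborhood and blocks every backdoor path.
No other singleton works — e.g. {SchoolQuality} leaves P1 open — so {PeerGroup} is the unique smallest valid adjustment set.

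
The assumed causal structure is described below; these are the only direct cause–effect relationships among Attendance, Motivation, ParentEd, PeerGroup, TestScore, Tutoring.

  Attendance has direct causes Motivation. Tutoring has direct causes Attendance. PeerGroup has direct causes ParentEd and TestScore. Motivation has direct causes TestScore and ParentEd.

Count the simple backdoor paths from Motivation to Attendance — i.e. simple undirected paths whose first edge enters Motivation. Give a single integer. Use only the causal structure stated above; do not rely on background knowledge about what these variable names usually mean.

0

A backdoor path from Motivation to Attendance is any simple undirected path whose first edge points into Motivation (i.e. leaves Motivation via a parent).
Parents of Motivation: {ParentEd, TestScore}.
No simple path from any parent of Motivation reaches Attendance without revisiting Motivation, so there are no backdoor paths.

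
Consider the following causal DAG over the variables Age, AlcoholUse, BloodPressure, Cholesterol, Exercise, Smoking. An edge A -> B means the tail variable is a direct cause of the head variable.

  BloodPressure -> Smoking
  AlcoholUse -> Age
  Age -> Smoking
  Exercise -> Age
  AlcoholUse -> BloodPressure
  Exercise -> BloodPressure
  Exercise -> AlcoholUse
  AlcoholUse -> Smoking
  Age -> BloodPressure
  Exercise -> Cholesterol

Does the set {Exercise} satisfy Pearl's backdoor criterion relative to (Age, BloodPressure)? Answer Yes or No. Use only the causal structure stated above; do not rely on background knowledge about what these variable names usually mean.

Backdoor paths from Age to BloodPressure (paths whose first edge points into Age):
  P1: Age <- Exercise -> AlcoholUse -> BloodPressure
  P2: Age <- Exercise -> AlcoholUse -> Smoking <- BloodPressure
  P3: Age <- Exercise -> BloodPressure
  P4: Age <- AlcoholUse <- Exercise -> BloodPressure
  P5: Age <- AlcoholUse -> BloodPressure
  P6: Age <- AlcoholUse -> Smoking <- BloodPressure
Condition 1 (no descendant of Age in the set): holds — descendants of Age are {BloodPressure, Smoking}; none are in {Exercise}.
Condition 2 (every backdoor path blocked by {Exercise}):
  P1: blocked at fork node Exercise ∈ conditioning set.
  P2: blocked at fork node Exercise ∈ conditioning set.
  P3: blocked at fork node Exercise ∈ conditioning set.
  P4: blocked at fork node Exercise ∈ conditioning set.
  P5: open — no interior node is in the conditioning set.
  P6: blocked at collider Smoking (neither it nor any descendant is in the conditioning set).
{Exercise} does not satisfy the backdoor criterion.

No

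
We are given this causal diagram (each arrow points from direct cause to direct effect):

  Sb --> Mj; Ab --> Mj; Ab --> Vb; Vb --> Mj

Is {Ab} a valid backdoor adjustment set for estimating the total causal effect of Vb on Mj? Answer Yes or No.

Backdoor paths from Vb to Mj (paths whose first edge points into Vb):
  P1: Vb <- Ab -> Mj
Condition 1 (no descendant of Vb in the set): holds — descendants of Vb are {Mj}; none are in {Ab}.
Condition 2 (every backdoor path blocked by {Ab}):
  P1: blocked at fork node Ab ∈ conditioning set.
{Ab} satisfies the backdoor criterion.

Yes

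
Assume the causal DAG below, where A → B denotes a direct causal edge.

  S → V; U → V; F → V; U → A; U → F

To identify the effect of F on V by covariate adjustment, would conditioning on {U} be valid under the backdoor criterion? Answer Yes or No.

Backdoor paths from F to V (paths whose first edge points into F):
  P1: F <- U -> V
Condition 1 (no descendant of F in the set): holds — descendants of F are {V}; none are in {U}.
Condition 2 (every backdoor path blocked by {U}):
  P1: blocked at fork node U ∈ conditioning set.
{U} satisfies the backdoor criterion.

Yes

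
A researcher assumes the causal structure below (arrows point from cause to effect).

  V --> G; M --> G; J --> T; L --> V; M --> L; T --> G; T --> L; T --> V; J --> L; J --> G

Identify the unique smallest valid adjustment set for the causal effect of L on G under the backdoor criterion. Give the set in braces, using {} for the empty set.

Variables eligible for adjustment (non-descendants of L, excluding L and G): {J, M, T}.
Backdoor paths from L to G:
  P1: L <- J -> T -> V -> G
  P2: L <- J -> T -> G
  P3: L <- J -> G
  P4: L <- T <- J -> G
  P5: L <- T -> V -> G
  P6: L <- T -> G
  P7: L <- M -> G
The empty set is not sufficient: P1 (L <- J -> T -> V -> G) has no collider blocking it and no conditioned non-collider, so it is open.
Try {J, M, T}:
  P1: blocked at fork node J ∈ conditioning set.
  P2: blocked at fork node J ∈ conditioning set.
  P3: blocked at fork node J ∈ conditioning set.
  P4: blocked at chain node T ∈ conditioning set.
  P5: blocked at fork node T ∈ conditioning set.
  P6: blocked at fork node T ∈ conditioning set.
  P7: blocked at fork node M ∈ conditioning set.
{J, M, T} contains no descendant of L and blocks every backdoor path.
Every element of {J, M, T} is needed (dropping J leaves P3 open; dropping M leaves P7 open; dropping T leaves P5 open), so no proper subset is valid.
Among all size-3 subsets of the eligible variables, only {J, M, T} blocks every backdoor path, so it is the unique smallest valid adjustment set.

{J, M, T}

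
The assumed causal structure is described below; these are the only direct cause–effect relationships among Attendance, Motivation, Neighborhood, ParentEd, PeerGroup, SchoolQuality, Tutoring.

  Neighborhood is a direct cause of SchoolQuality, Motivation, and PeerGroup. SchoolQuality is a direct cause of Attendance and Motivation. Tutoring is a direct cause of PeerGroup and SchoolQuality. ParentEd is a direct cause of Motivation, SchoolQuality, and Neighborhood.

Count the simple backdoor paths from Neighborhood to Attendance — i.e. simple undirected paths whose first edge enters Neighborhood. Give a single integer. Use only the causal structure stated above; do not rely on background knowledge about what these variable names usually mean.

A backdoor path from Neighborhood to Attendance is any simple undirected path whose first edge points into Neighborhood (i.e. leaves Neighborhood via a parent).
Parents of Neighborhood: {ParentEd}.
Enumerating:
  P1: Neighborhood <- ParentEd -> SchoolQuality -> Attendance
  P2: Neighborhood <- ParentEd -> Motivation <- SchoolQuality -> Attendance
That exhausts the simple backdoor paths. Count: 2.

2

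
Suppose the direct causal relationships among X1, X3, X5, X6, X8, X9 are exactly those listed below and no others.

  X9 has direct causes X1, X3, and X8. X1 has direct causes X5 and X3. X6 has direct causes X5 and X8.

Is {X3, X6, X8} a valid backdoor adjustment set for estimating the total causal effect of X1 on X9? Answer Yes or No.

Yes

Backdoor paths from X1 to X9 (paths whose first edge points into X1):
  P1: X1 <- X5 -> X6 <- X8 -> X9
  P2: X1 <- X3 -> X9
Condition 1 (no descendant of X1 in the set): holds — descendants of X1 are {X9}; none are in {X3, X6, X8}.
Condition 2 (every backdoor path blocked by {X3, X6, X8}):
  P1: blocked at fork node X8 ∈ conditioning set.
  P2: blocked at fork node X3 ∈ conditioning set.
{X3, X6, X8} satisfies the backdoor criterion.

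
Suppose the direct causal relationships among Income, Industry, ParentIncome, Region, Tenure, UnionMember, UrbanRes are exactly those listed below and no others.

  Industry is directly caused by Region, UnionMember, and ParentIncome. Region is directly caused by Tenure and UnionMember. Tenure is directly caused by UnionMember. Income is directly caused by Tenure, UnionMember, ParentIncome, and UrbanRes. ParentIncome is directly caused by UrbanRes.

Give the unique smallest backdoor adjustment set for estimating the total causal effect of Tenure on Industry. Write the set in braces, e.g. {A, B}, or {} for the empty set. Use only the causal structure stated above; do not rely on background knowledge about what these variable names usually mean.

{UnionMember}

Variables eligible for adjustment (non-descendants of Tenure, excluding Tenure and Industry): {ParentIncome, UnionMember, UrbanRes}.
Backdoor paths from Tenure to Industry:
  P1: Tenure <- UnionMember -> Region -> Industry
  P2: Tenure <- UnionMember -> Income <- UrbanRes -> ParentIncome -> Industry
  P3: Tenure <- UnionMember -> Income <- ParentIncome -> Industry
  P4: Tenure <- UnionMember -> Industry
The empty set is not sufficient: P1 (Tenure <- UnionMember -> Region -> Industry) has no collider blocking it and no conditioned non-collider, so it is open.
Try {UnionMember}:
  P1: blocked at fork node UnionMember ∈ conditioning set.
  P2: blocked at fork node UnionMember ∈ conditioning set.
  P3: blocked at fork node UnionMember ∈ conditioning set.
  P4: blocked at fork node UnionMember ∈ conditioning set.
{UnionMember} contains no descendant of Tenure and blocks every backdoor path.
No other singleton works — e.g. {UrbanRes} leaves P1 open — so {UnionMember} is the unique smallest valid adjustment set.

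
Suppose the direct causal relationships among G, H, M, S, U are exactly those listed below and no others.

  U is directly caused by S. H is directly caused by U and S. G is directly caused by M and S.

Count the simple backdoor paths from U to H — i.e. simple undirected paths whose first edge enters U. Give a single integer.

A backdoor path from U to H is any simple undirected path whose first edge points into U (i.e. leaves U via a parent).
Parents of U: {S}.
Enumerating:
  P1: U <- S -> H
That exhausts the simple backdoor paths. Count: 1.

1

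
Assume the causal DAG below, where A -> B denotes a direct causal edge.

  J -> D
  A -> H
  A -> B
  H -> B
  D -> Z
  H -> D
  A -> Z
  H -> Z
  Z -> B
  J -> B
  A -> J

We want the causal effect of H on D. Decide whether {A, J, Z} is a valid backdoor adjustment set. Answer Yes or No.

No

Backdoor paths from H to D (paths whose first edge points into H):
  P1: H <- A -> J -> D
  P2: H <- A -> J -> B <- Z <- D
  P3: H <- A -> Z <- D
  P4: H <- A -> Z -> B <- J -> D
  P5: H <- A -> B <- J -> D
  P6: H <- A -> B <- Z <- D
Condition 1 (no descendant of H in the set): FAILS — Z is a descendant of H.
Condition 2 (every backdoor path blocked by {A, J, Z}):
  P1: blocked at fork node A ∈ conditioning set.
  P2: blocked at fork node A ∈ conditioning set.
  P3: blocked at fork node A ∈ conditioning set.
  P4: blocked at fork node A ∈ conditioning set.
  P5: blocked at fork node A ∈ conditioning set.
  P6: blocked at fork node A ∈ conditioning set.
{A, J, Z} does not satisfy the backdoor criterion.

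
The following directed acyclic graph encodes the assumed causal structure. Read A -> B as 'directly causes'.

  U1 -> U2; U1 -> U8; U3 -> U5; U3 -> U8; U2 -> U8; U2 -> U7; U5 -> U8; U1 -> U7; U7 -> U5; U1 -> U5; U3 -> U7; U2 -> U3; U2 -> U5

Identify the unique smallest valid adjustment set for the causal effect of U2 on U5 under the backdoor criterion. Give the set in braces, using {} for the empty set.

{U1}

Variables eligible for adjustment (non-descendants of U2, excluding U2 and U5): {U1}.
Backdoor paths from U2 to U5:
  P1: U2 <- U1 -> U7 <- U3 -> U5
  P2: U2 <- U1 -> U7 <- U3 -> U8 <- U5
  P3: U2 <- U1 -> U7 -> U5
  P4: U2 <- U1 -> U5
  P5: U2 <- U1 -> U8 <- U3 -> U7 -> U5
  P6: U2 <- U1 -> U8 <- U3 -> U5
  P7: U2 <- U1 -> U8 <- U5
The empty set is not sufficient: P3 (U2 <- U1 -> U7 -> U5) has no collider blocking it and no conditioned non-collider, so it is open.
Try {U1}:
  P1: blocked at fork node U1 ∈ conditioning set.
  P2: blocked at fork node U1 ∈ conditioning set.
  P3: blocked at fork node U1 ∈ conditioning set.
  P4: blocked at fork node U1 ∈ conditioning set.
  P5: blocked at fork node U1 ∈ conditioning set.
  P6: blocked at fork node U1 ∈ conditioning set.
  P7: blocked at fork node U1 ∈ conditioning set.
{U1} contains no descendant of U2 and blocks every backdoor path.
{U1} is the unique smallest valid adjustment set.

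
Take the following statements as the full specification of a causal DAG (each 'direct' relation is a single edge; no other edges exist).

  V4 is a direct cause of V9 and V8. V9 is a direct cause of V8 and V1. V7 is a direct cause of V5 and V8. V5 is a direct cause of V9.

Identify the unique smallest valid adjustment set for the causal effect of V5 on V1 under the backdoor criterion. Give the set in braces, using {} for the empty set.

Variables eligible for adjustment (non-descendants of V5, excluding V5 and V1): {V4, V7}.
Backdoor paths from V5 to V1:
  P1: V5 <- V7 -> V8 <- V4 -> V9 -> V1
  P2: V5 <- V7 -> V8 <- V9 -> V1
Each backdoor path contains an unconditioned collider, so every path is already blocked with the empty conditioning set:
  P1: blocked at collider V8 (neither it nor any descendant is in the conditioning set).
  P2: blocked at collider V8 (neither it nor any descendant is in the conditioning set).
The empty set is therefore the unique smallest valid set.

{}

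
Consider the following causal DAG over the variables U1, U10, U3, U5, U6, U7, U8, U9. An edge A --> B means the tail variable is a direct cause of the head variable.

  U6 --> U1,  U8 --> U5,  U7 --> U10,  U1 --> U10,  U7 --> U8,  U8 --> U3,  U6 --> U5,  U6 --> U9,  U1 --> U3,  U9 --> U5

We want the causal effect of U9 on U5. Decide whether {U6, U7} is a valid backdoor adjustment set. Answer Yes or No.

Backdoor paths from U9 to U5 (paths whose first edge points into U9):
  P1: U9 <- U6 -> U1 -> U3 <- U8 -> U5
  P2: U9 <- U6 -> U1 -> U10 <- U7 -> U8 -> U5
  P3: U9 <- U6 -> U5
Condition 1 (no descendant of U9 in the set): holds — descendants of U9 are {U5}; none are in {U6, U7}.
Condition 2 (every backdoor path blocked by {U6, U7}):
  P1: blocked at fork node U6 ∈ conditioning set.
  P2: blocked at fork node U6 ∈ conditioning set.
  P3: blocked at fork node U6 ∈ conditioning set.
{U6, U7} satisfies the backdoor criterion.

Yes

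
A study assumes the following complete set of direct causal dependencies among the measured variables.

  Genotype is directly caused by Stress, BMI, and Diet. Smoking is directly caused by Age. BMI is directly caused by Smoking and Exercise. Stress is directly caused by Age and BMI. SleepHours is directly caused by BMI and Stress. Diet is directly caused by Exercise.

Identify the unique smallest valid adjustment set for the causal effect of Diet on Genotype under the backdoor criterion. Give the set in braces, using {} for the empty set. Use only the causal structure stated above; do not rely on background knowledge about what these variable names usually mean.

{Exercise}

Variables eligible for adjustment (non-descendants of Diet, excluding Diet and Genotype): {Age, BMI, Exercise, SleepHours, Smoking, Stress}.
Backdoor paths from Diet to Genotype:
  P1: Diet <- Exercise -> BMI <- Smoking <- Age -> Stress -> Genotype
  P2: Diet <- Exercise -> BMI -> Stress -> Genotype
  P3: Diet <- Exercise -> BMI -> Genotype
  P4: Diet <- Exercise -> BMI -> SleepHours <- Stress -> Genotype
The empty set is not sufficient: P2 (Diet <- Exercise -> BMI -> Stress -> Genotype) has no collider blocking it and no conditioned non-collider, so it is open.
Try {Exercise}:
  P1: blocked at fork node Exercise ∈ conditioning set.
  P2: blocked at fork node Exercise ∈ conditioning set.
  P3: blocked at fork node Exercise ∈ conditioning set.
  P4: blocked at fork node Exercise ∈ conditioning set.
{Exercise} contains no descendant of Diet and blocks every backdoor path.
No other singleton works — e.g. {Age} leaves P2 open — so {Exercise} is the unique smallest valid adjustment set.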